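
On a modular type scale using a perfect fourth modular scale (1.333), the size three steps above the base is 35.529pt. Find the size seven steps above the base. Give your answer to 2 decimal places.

112.18pt

Moving from step +3 to step +7 is 4 steps up, so multiply by r⁴.
35.529 × 1.333⁴ = 35.529 × 3.15733 ≈ 112.177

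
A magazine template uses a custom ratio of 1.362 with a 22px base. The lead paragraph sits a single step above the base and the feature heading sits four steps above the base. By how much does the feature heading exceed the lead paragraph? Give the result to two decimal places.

Step 1: 22.0 × 1.362 = 29.9640px
Step 4: 22.0 × 1.362⁴ = 75.7061px
Difference: 75.7061 − 29.9640 = 45.7421px

45.74px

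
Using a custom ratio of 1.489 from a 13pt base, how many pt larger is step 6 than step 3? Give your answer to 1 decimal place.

Step 3: 13.0 × 1.489³ = 42.917pt
Step 6: 13.0 × 1.489⁶ = 141.681pt
Difference: 141.681 − 42.917 = 98.764pt

98.8pt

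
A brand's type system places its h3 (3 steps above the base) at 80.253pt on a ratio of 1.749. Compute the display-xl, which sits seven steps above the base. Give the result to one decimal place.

Moving from step +3 to step +7 is 4 steps up, so multiply by r⁴.
80.253 × 1.749⁴ = 80.253 × 9.35749 ≈ 750.966

751.0pt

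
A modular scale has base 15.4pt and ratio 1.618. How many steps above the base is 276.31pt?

1.618ⁿ = 276.31 / 15.4 = 17.9422
n = ln(17.9422) / ln(1.618) = 2.8872 / 0.4812 ≈ 6.00

6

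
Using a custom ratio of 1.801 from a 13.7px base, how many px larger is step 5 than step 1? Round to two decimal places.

Step 1: 13.7 × 1.801 = 24.6737px
Step 5: 13.7 × 1.801⁵ = 259.5907px
Difference: 259.5907 − 24.6737 = 234.9170px

234.92px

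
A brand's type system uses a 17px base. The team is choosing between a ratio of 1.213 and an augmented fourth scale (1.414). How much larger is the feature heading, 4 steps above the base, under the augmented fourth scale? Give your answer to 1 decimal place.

31.2px

At 1.213: 17.0 × 1.213⁴ = 36.804px
Augmented fourth: 17.0 × 1.414⁴ = 67.959px
Difference: 67.959 − 36.804 = 31.155px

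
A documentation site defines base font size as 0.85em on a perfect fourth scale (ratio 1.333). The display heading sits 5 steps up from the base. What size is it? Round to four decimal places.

0.85 × 1.333⁵ = 0.85 × 4.20873 ≈ 3.5774

3.5774em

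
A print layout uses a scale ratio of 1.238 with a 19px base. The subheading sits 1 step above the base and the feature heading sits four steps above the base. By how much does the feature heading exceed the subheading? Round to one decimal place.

Step 1: 19.0 × 1.238 = 23.522px
Step 4: 19.0 × 1.238⁴ = 44.631px
Difference: 44.631 − 23.522 = 21.109px

21.1px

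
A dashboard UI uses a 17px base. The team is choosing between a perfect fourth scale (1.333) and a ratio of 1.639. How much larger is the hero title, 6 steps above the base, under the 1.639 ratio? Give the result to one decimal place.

Perfect fourth: 17.0 × 1.333⁶ = 95.374px
At 1.639: 17.0 × 1.639⁶ = 329.551px
Difference: 329.551 − 95.374 = 234.177px

234.2px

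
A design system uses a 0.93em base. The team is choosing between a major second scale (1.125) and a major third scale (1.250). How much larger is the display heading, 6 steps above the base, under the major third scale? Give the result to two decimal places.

Major second: 0.93 × 1.125⁶ = 1.8854em
Major third: 0.93 × 1.250⁶ = 3.5477em
Difference: 3.5477 − 1.8854 = 1.6623em

1.66em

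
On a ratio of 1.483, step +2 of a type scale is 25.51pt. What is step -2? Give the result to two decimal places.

The gap is -2 − (2) = -4 steps, so the factor is 1.483^-4.
25.51 ÷ 1.483⁴ = 25.51 ÷ 4.83687 ≈ 5.274

5.27pt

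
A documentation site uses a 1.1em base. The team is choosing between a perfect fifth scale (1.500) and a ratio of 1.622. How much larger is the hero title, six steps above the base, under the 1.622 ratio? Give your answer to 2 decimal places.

Perfect fifth: 1.1 × 1.500⁶ = 12.5297em
At 1.622: 1.1 × 1.622⁶ = 20.0308em
Difference: 20.0308 − 12.5297 = 7.5011em

7.50em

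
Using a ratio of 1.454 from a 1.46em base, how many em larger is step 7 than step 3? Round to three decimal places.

Step 3: 1.46 × 1.454³ = 4.48793em
Step 7: 1.46 × 1.454⁷ = 20.05874em
Difference: 20.05874 − 4.48793 = 15.57081em

15.571em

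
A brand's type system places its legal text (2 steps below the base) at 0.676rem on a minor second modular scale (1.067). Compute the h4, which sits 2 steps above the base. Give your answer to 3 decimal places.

0.876rem

0.676 × 1.067⁴ = 0.676 × 1.29616 ≈ 0.876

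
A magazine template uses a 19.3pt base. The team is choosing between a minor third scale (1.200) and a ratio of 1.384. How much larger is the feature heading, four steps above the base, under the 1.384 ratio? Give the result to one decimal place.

30.8pt

Minor third: 19.3 × 1.200⁴ = 40.020pt
At 1.384: 19.3 × 1.384⁴ = 70.811pt
Difference: 70.811 − 40.020 = 30.791pt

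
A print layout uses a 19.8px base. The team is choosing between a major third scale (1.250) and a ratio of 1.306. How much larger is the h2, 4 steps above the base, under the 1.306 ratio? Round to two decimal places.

Major third: 19.8 × 1.250⁴ = 48.3398px
At 1.306: 19.8 × 1.306⁴ = 57.6020px
Difference: 57.6020 − 48.3398 = 9.2622px

9.26px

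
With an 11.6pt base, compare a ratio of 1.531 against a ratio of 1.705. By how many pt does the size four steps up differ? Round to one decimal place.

34.3pt

At 1.531: 11.6 × 1.531⁴ = 63.732pt
At 1.705: 11.6 × 1.705⁴ = 98.029pt
Difference: 98.029 − 63.732 = 34.297pt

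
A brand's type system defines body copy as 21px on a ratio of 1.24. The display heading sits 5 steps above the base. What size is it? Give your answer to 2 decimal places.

Each step on a modular scale multiplies by the ratio, so the size n steps from the base is base × ratioⁿ.
21.0 × 1.24⁵ = 21.0 × 2.93163 ≈ 61.56

61.56px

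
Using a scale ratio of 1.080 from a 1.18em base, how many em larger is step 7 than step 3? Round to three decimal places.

0.536em

Step 3: 1.18 × 1.080³ = 1.48646em
Step 7: 1.18 × 1.080⁷ = 2.02231em
Difference: 2.02231 − 1.48646 = 0.53585em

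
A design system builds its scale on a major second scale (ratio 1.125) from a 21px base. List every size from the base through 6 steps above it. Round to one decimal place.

21.0px, 23.6px, 26.6px, 29.9px, 33.6px, 37.8px, 42.6px

Step 0: 21px
Step 1: 21.0 × 1.125 = 23.6
Step 2: 21.0 × 1.125² = 26.6
Step 3: 21.0 × 1.125³ = 29.9
Step 4: 21.0 × 1.125⁴ = 33.6
Step 5: 21.0 × 1.125⁵ = 37.8
Step 6: 21.0 × 1.125⁶ = 42.6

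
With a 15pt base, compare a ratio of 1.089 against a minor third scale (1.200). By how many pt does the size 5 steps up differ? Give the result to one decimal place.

At 1.089: 15.0 × 1.089⁵ = 22.974pt
Minor third: 15.0 × 1.200⁵ = 37.325pt
Difference: 37.325 − 22.974 = 14.351pt

14.4pt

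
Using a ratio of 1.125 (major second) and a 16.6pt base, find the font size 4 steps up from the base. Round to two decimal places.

Every step multiplies by the scale ratio.
16.6 × 1.125⁴ = 16.6 × 1.60181 ≈ 26.59

26.59pt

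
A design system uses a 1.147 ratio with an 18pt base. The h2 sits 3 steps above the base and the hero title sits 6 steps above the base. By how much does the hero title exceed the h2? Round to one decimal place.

13.8pt

Step 3: 18.0 × 1.147³ = 27.162pt
Step 6: 18.0 × 1.147⁶ = 40.988pt
Difference: 40.988 − 27.162 = 13.826pt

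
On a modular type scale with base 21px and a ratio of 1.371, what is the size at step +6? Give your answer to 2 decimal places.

21.0 × 1.371⁶ = 21.0 × 6.64087 ≈ 139.46

139.46px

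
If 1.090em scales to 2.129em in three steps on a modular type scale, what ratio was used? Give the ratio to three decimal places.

1.250

r³ = 2.129 / 1.090, so r = (2.129/1.090)^(1/3).
r = 1.9532^(1/3) ≈ 1.2500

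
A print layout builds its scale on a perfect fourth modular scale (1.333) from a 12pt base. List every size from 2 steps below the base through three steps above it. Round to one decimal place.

Step -2: 12.0 ÷ 1.333² = 6.8
Step -1: 12.0 ÷ 1.333 = 9.0
Step 0: 12pt
Step 1: 12.0 × 1.333 = 16.0
Step 2: 12.0 × 1.333² = 21.3
Step 3: 12.0 × 1.333³ = 28.4

6.8pt, 9.0pt, 12.0pt, 16.0pt, 21.3pt, 28.4pt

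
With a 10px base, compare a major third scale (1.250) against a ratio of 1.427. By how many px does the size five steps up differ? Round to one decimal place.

Major third: 10.0 × 1.250⁵ = 30.518px
At 1.427: 10.0 × 1.427⁵ = 59.172px
Difference: 59.172 − 30.518 = 28.654px

28.7px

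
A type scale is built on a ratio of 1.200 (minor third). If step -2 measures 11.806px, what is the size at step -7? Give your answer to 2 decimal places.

4.74px

The gap is -7 − (-2) = -5 steps, so the factor is 1.200^-5.
11.806 ÷ 1.200⁵ = 11.806 ÷ 2.48832 ≈ 4.745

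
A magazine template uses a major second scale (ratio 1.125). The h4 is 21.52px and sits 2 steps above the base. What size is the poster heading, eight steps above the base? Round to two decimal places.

The gap is 8 − (2) = 6 steps, so the factor is 1.125^6.
21.52 × 1.125⁶ = 21.52 × 2.02729 ≈ 43.627

43.63px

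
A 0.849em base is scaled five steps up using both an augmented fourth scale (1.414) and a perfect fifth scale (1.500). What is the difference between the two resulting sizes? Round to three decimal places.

Augmented fourth: 0.849 × 1.414⁵ = 4.79904em
Perfect fifth: 0.849 × 1.500⁵ = 6.44709em
Difference: 6.44709 − 4.79904 = 1.64805em

1.648em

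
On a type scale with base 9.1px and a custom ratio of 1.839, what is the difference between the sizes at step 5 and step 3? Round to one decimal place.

134.8px

Step 3: 9.1 × 1.839³ = 56.596px
Step 5: 9.1 × 1.839⁵ = 191.404px
Difference: 191.404 − 56.596 = 134.808px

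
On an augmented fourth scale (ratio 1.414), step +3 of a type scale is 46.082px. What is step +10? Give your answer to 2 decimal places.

The gap is 10 − (3) = 7 steps, so the factor is 1.414^7.
46.082 × 1.414⁷ = 46.082 × 11.30175 ≈ 520.807

520.81px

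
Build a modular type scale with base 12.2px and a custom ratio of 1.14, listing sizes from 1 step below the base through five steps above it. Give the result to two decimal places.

10.70px, 12.20px, 13.91px, 15.86px, 18.07px, 20.61px, 23.49px

Step -1: 12.2 ÷ 1.14 = 10.70
Step 0: 12.2px
Step 1: 12.2 × 1.14 = 13.91
Step 2: 12.2 × 1.14² = 15.86
Step 3: 12.2 × 1.14³ = 18.07
Step 4: 12.2 × 1.14⁴ = 20.61
Step 5: 12.2 × 1.14⁵ = 23.49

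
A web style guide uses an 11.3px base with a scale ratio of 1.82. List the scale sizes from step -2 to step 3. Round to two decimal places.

3.41px, 6.21px, 11.30px, 20.57px, 37.43px, 68.12px

Step -2: 11.3 ÷ 1.82² = 3.41
Step -1: 11.3 ÷ 1.82 = 6.21
Step 0: 11.3px
Step 1: 11.3 × 1.82 = 20.57
Step 2: 11.3 × 1.82² = 37.43
Step 3: 11.3 × 1.82³ = 68.12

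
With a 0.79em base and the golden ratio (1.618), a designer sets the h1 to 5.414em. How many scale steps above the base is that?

1.618ⁿ = 5.414 / 0.79 = 6.8532
n = ln(6.8532) / ln(1.618) = 1.9247 / 0.4812 ≈ 4.00

4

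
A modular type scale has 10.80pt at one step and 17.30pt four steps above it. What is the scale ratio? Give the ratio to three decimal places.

1.125

The ratio satisfies 10.80 × r⁴ = 17.30, so r = (17.30 / 10.80)^(1/4).
r = 1.6019^(1/4) ≈ 1.1250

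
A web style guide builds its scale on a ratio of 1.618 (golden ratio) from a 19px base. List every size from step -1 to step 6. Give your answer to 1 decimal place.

Step -1: 19.0 ÷ 1.618 = 11.7
Step 0: 19px
Step 1: 19.0 × 1.618 = 30.7
Step 2: 19.0 × 1.618² = 49.7
Step 3: 19.0 × 1.618³ = 80.5
Step 4: 19.0 × 1.618⁴ = 130.2
Step 5: 19.0 × 1.618⁵ = 210.7
Step 6: 19.0 × 1.618⁶ = 340.9

11.7px, 19.0px, 30.7px, 49.7px, 80.5px, 130.2px, 210.7px, 340.9px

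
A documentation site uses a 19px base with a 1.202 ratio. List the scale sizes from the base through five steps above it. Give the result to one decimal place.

19.0px, 22.8px, 27.5px, 33.0px, 39.7px, 47.7px

Step 0: 19px
Step 1: 19.0 × 1.202 = 22.8
Step 2: 19.0 × 1.202² = 27.5
Step 3: 19.0 × 1.202³ = 33.0
Step 4: 19.0 × 1.202⁴ = 39.7
Step 5: 19.0 × 1.202⁵ = 47.7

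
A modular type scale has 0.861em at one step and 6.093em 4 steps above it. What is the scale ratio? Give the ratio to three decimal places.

1.631

r⁴ = 6.093 / 0.861, so r = (6.093/0.861)^(1/4).
r = 7.0767^(1/4) ≈ 1.6310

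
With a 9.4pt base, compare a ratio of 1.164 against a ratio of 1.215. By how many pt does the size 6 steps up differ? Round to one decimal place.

At 1.164: 9.4 × 1.164⁶ = 23.380pt
At 1.215: 9.4 × 1.215⁶ = 30.240pt
Difference: 30.240 − 23.380 = 6.860pt

6.9pt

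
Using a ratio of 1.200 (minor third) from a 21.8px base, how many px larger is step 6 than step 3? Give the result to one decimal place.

Step 3: 21.8 × 1.200³ = 37.670px
Step 6: 21.8 × 1.200⁶ = 65.094px
Difference: 65.094 − 37.670 = 27.424px

27.4px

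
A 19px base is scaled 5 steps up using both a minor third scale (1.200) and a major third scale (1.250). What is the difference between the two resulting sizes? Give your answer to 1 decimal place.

10.7px

Minor third: 19.0 × 1.200⁵ = 47.278px
Major third: 19.0 × 1.250⁵ = 57.983px
Difference: 57.983 − 47.278 = 10.705px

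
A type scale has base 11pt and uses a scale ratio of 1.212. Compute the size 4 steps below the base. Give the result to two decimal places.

5.10pt

11.0 ÷ 1.212⁴ = 11.0 ÷ 2.15780 ≈ 5.10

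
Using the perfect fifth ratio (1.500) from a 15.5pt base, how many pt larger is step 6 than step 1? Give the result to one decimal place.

153.3pt

Step 1: 15.5 × 1.500 = 23.250pt
Step 6: 15.5 × 1.500⁶ = 176.555pt
Difference: 176.555 − 23.250 = 153.305pt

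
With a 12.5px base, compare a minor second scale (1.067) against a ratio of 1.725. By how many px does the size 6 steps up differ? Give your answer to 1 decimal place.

Minor second: 12.5 × 1.067⁶ = 18.446px
At 1.725: 12.5 × 1.725⁶ = 329.340px
Difference: 329.340 − 18.446 = 310.894px

310.9px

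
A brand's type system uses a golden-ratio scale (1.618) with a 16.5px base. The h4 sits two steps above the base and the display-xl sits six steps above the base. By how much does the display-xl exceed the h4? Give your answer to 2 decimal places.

252.85px

Step 2: 16.5 × 1.618² = 43.1957px
Step 6: 16.5 × 1.618⁶ = 296.0432px
Difference: 296.0432 − 43.1957 = 252.8475px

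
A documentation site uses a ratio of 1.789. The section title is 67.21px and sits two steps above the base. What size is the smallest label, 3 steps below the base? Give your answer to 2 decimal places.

3.67px

67.21 ÷ 1.789⁵ = 67.21 ÷ 18.32533 ≈ 3.668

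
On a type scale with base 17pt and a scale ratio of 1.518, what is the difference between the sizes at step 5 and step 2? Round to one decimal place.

Step 2: 17.0 × 1.518² = 39.174pt
Step 5: 17.0 × 1.518⁵ = 137.028pt
Difference: 137.028 − 39.174 = 97.854pt

97.9pt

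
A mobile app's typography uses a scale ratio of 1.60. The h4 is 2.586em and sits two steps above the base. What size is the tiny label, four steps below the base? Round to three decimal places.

2.586 ÷ 1.60⁶ = 2.586 ÷ 16.77722 ≈ 0.154

0.154em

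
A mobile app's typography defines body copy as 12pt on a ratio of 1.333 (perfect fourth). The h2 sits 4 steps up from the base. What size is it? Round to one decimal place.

12.0 × 1.333⁴ = 12.0 × 3.15733 ≈ 37.89

37.9pt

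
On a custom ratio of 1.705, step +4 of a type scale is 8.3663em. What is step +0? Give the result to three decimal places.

0.990em

8.3663 ÷ 1.705⁴ = 8.3663 ÷ 8.45079 ≈ 0.990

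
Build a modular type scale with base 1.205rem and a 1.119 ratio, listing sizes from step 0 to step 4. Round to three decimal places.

Step 0: 1.205rem
Step 1: 1.205 × 1.119 = 1.348
Step 2: 1.205 × 1.119² = 1.509
Step 3: 1.205 × 1.119³ = 1.688
Step 4: 1.205 × 1.119⁴ = 1.889

1.205rem, 1.348rem, 1.509rem, 1.688rem, 1.889rem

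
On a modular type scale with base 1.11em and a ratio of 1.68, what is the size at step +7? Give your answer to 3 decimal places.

A modular type scale is a geometric sequence: sizeₙ = base × rⁿ.
1.11 × 1.68⁷ = 1.11 × 37.77156 ≈ 41.926

41.926em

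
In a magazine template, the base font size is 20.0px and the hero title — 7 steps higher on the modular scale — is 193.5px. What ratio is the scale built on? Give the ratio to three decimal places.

The ratio satisfies 20.0 × r⁷ = 193.5, so r = (193.5 / 20.0)^(1/7).
r = 9.6750^(1/7) ≈ 1.3830

1.383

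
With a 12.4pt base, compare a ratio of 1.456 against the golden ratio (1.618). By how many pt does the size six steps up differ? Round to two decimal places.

At 1.456: 12.4 × 1.456⁶ = 118.1381pt
Golden ratio: 12.4 × 1.618⁶ = 222.4809pt
Difference: 222.4809 − 118.1381 = 104.3428pt

104.34pt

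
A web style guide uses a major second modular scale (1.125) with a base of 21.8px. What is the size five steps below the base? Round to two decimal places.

A modular type scale is a geometric sequence: sizeₙ = base × rⁿ.
21.8 ÷ 1.125⁵ = 21.8 ÷ 1.80203 ≈ 12.10

12.10px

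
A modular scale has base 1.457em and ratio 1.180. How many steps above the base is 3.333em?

5

1.180ⁿ = 3.333 / 1.457 = 2.2876
n = ln(2.2876) / ln(1.180) = 0.8275 / 0.1655 ≈ 5.00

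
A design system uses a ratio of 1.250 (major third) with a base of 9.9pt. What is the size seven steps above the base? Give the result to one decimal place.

47.2pt

Every step multiplies by the scale ratio.
9.9 × 1.250⁷ = 9.9 × 4.76837 ≈ 47.21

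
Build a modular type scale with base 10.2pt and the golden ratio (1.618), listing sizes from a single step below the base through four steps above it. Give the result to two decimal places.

6.30pt, 10.20pt, 16.50pt, 26.70pt, 43.21pt, 69.91pt

Step -1: 10.2 ÷ 1.618 = 6.30
Step 0: 10.2pt
Step 1: 10.2 × 1.618 = 16.50
Step 2: 10.2 × 1.618² = 26.70
Step 3: 10.2 × 1.618³ = 43.21
Step 4: 10.2 × 1.618⁴ = 69.91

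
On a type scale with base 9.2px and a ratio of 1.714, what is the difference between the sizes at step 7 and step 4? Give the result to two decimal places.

Step 4: 9.2 × 1.714⁴ = 79.4019px
Step 7: 9.2 × 1.714⁷ = 399.8191px
Difference: 399.8191 − 79.4019 = 320.4172px

320.42px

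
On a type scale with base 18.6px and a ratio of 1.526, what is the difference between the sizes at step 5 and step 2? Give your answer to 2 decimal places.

110.60px

Step 2: 18.6 × 1.526² = 43.3134px
Step 5: 18.6 × 1.526⁵ = 153.9167px
Difference: 153.9167 − 43.3134 = 110.6033px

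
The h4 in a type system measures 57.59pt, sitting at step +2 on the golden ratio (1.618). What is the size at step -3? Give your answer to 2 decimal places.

57.59 ÷ 1.618⁵ = 57.59 ÷ 11.08901 ≈ 5.193

5.19pt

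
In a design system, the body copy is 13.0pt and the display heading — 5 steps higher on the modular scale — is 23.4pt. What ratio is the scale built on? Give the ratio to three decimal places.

The ratio satisfies 13.0 × r⁵ = 23.4, so r = (23.4 / 13.0)^(1/5).
r = 1.8000^(1/5) ≈ 1.1247

1.125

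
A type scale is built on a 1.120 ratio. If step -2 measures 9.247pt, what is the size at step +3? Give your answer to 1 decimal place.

16.3pt

9.247 × 1.120⁵ = 9.247 × 1.76234 ≈ 16.296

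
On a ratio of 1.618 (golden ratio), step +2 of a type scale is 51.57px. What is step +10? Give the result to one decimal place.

2422.3px

The gap is 10 − (2) = 8 steps, so the factor is 1.618^8.
51.57 × 1.618⁸ = 51.57 × 46.97082 ≈ 2422.285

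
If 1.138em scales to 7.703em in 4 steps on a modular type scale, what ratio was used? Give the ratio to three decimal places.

The ratio satisfies 1.138 × r⁴ = 7.703, so r = (7.703 / 1.138)^(1/4).
r = 6.7689^(1/4) ≈ 1.6130

1.613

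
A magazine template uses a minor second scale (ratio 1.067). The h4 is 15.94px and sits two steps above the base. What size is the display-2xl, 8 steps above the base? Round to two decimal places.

23.52px

The gap is 8 − (2) = 6 steps, so the factor is 1.067^6.
15.94 × 1.067⁶ = 15.94 × 1.47566 ≈ 23.522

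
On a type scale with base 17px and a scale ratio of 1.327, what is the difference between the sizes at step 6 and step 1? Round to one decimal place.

70.3px

Step 1: 17.0 × 1.327 = 22.559px
Step 6: 17.0 × 1.327⁶ = 92.827px
Difference: 92.827 − 22.559 = 70.268px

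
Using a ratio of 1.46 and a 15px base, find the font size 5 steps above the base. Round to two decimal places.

Each step on a modular scale multiplies by the ratio, so the size n steps from the base is base × ratioⁿ.
15.0 × 1.46⁵ = 15.0 × 6.63383 ≈ 99.51

99.51px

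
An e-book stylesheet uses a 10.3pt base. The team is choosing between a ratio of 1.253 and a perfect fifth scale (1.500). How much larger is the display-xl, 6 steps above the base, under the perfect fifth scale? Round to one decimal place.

At 1.253: 10.3 × 1.253⁶ = 39.861pt
Perfect fifth: 10.3 × 1.500⁶ = 117.323pt
Difference: 117.323 − 39.861 = 77.462pt

77.5pt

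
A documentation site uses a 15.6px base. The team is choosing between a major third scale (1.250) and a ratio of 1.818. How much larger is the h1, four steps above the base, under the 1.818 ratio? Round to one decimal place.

Major third: 15.6 × 1.250⁴ = 38.086px
At 1.818: 15.6 × 1.818⁴ = 170.412px
Difference: 170.412 − 38.086 = 132.326px

132.3px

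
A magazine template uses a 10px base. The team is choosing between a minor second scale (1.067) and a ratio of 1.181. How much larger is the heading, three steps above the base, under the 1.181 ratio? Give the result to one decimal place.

4.3px

Minor second: 10.0 × 1.067³ = 12.148px
At 1.181: 10.0 × 1.181³ = 16.472px
Difference: 16.472 − 12.148 = 4.324px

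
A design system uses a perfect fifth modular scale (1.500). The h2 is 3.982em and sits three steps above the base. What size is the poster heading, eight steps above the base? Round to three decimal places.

30.238em

Moving from step +3 to step +8 is 5 steps up, so multiply by r⁵.
3.982 × 1.500⁵ = 3.982 × 7.59375 ≈ 30.238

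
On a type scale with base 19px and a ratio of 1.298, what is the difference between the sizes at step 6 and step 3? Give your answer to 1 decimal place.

49.3px

Step 3: 19.0 × 1.298³ = 41.551px
Step 6: 19.0 × 1.298⁶ = 90.866px
Difference: 90.866 − 41.551 = 49.315px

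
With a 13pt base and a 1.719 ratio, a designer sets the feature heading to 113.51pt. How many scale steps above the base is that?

4

1.719ⁿ = 113.51 / 13 = 8.7315
n = ln(8.7315) / ln(1.719) = 2.1669 / 0.5417 ≈ 4.00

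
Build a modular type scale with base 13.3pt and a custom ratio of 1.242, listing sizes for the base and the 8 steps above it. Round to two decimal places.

Step 0: 13.3pt
Step 1: 13.3 × 1.242 = 16.52
Step 2: 13.3 × 1.242² = 20.52
Step 3: 13.3 × 1.242³ = 25.48
Step 4: 13.3 × 1.242⁴ = 31.65
Step 5: 13.3 × 1.242⁵ = 39.31
Step 6: 13.3 × 1.242⁶ = 48.82
Step 7: 13.3 × 1.242⁷ = 60.63
Step 8: 13.3 × 1.242⁸ = 75.31

13.30pt, 16.52pt, 20.52pt, 25.48pt, 31.65pt, 39.31pt, 48.82pt, 60.63pt, 75.31pt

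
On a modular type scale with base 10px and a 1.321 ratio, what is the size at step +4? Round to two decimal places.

30.45px

Every step multiplies by the scale ratio.
10.0 × 1.321⁴ = 10.0 × 3.04517 ≈ 30.45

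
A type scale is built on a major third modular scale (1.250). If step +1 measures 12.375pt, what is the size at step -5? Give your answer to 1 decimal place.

The gap is -5 − (1) = -6 steps, so the factor is 1.250^-6.
12.375 ÷ 1.250⁶ = 12.375 ÷ 3.81470 ≈ 3.244

3.2pt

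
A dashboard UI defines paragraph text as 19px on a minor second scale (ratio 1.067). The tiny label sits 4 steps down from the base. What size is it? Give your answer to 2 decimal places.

Every step multiplies by the scale ratio.
19.0 ÷ 1.067⁴ = 19.0 ÷ 1.29616 ≈ 14.66

14.66px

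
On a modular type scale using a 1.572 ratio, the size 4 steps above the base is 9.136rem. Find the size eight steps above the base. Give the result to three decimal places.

Moving from step +4 to step +8 is 4 steps up, so multiply by r⁴.
9.136 × 1.572⁴ = 9.136 × 6.10675 ≈ 55.791

55.791rem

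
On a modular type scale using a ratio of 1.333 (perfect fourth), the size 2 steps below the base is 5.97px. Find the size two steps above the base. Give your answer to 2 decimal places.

Moving from step -2 to step +2 is 4 steps up, so multiply by r⁴.
5.97 × 1.333⁴ = 5.97 × 3.15733 ≈ 18.849

18.85px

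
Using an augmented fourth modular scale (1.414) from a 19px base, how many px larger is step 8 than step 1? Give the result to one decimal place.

276.8px

Step 1: 19.0 × 1.414 = 26.866px
Step 8: 19.0 × 1.414⁸ = 303.633px
Difference: 303.633 − 26.866 = 276.767px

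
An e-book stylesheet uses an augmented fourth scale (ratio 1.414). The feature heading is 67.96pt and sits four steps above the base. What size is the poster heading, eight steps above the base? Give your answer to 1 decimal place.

271.7pt

Moving from step +4 to step +8 is 4 steps up, so multiply by r⁴.
67.96 × 1.414⁴ = 67.96 × 3.99758 ≈ 271.676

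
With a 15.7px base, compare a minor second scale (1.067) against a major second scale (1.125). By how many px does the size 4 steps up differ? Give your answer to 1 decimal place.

Minor second: 15.7 × 1.067⁴ = 20.350px
Major second: 15.7 × 1.125⁴ = 25.148px
Difference: 25.148 − 20.350 = 4.798px

4.8px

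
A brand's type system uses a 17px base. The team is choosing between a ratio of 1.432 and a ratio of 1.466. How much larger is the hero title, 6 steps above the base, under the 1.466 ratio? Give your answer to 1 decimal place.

At 1.432: 17.0 × 1.432⁶ = 146.591px
At 1.466: 17.0 × 1.466⁶ = 168.753px
Difference: 168.753 − 146.591 = 22.162px

22.2px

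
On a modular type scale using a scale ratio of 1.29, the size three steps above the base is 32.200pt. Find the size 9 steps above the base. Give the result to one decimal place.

148.4pt

Moving from step +3 to step +9 is 6 steps up, so multiply by r⁶.
32.200 × 1.29⁶ = 32.200 × 4.60827 ≈ 148.386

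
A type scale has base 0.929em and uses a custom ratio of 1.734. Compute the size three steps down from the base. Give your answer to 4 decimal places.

0.929 ÷ 1.734³ = 0.929 ÷ 5.21371 ≈ 0.1782

0.1782em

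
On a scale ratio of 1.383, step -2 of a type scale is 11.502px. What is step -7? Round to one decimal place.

2.3px

The gap is -7 − (-2) = -5 steps, so the factor is 1.383^-5.
11.502 ÷ 1.383⁵ = 11.502 ÷ 5.05954 ≈ 2.273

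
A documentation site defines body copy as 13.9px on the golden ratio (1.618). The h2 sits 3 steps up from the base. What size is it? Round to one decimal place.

58.9px

Each step on a modular scale multiplies by the ratio, so the size n steps from the base is base × ratioⁿ.
13.9 × 1.618³ = 13.9 × 4.23580 ≈ 58.88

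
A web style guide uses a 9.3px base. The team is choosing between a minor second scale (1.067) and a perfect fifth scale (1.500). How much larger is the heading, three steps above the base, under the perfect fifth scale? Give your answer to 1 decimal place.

Minor second: 9.3 × 1.067³ = 11.297px
Perfect fifth: 9.3 × 1.500³ = 31.388px
Difference: 31.388 − 11.297 = 20.091px

20.1px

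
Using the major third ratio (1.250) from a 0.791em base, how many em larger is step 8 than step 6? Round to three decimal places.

Step 6: 0.791 × 1.250⁶ = 3.01743em
Step 8: 0.791 × 1.250⁸ = 4.71473em
Difference: 4.71473 − 3.01743 = 1.69730em

1.697em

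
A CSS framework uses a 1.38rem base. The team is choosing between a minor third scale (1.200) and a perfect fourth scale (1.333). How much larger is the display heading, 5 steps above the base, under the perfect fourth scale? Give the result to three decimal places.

2.374rem

Minor third: 1.38 × 1.200⁵ = 3.43388rem
Perfect fourth: 1.38 × 1.333⁵ = 5.80804rem
Difference: 5.80804 − 3.43388 = 2.37416rem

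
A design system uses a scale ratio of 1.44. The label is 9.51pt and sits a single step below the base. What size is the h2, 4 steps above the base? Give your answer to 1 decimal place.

58.9pt

Moving from step -1 to step +4 is 5 steps up, so multiply by r⁵.
9.51 × 1.44⁵ = 9.51 × 6.19174 ≈ 58.883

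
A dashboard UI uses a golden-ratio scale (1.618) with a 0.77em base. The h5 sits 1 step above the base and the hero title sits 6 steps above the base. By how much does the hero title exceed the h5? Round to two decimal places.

Step 1: 0.77 × 1.618 = 1.2459em
Step 6: 0.77 × 1.618⁶ = 13.8153em
Difference: 13.8153 − 1.2459 = 12.5694em

12.57em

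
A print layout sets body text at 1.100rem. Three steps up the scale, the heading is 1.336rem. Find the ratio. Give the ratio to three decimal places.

The ratio satisfies 1.100 × r³ = 1.336, so r = (1.336 / 1.100)^(1/3).
r = 1.2145^(1/3) ≈ 1.0669

1.067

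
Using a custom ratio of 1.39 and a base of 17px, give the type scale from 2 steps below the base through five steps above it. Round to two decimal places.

Step -2: 17.0 ÷ 1.39² = 8.80
Step -1: 17.0 ÷ 1.39 = 12.23
Step 0: 17px
Step 1: 17.0 × 1.39 = 23.63
Step 2: 17.0 × 1.39² = 32.85
Step 3: 17.0 × 1.39³ = 45.66
Step 4: 17.0 × 1.39⁴ = 63.46
Step 5: 17.0 × 1.39⁵ = 88.21

8.80px, 12.23px, 17.00px, 23.63px, 32.85px, 45.66px, 63.46px, 88.21px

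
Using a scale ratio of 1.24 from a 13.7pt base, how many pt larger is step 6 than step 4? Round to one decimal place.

17.4pt

Step 4: 13.7 × 1.24⁴ = 32.390pt
Step 6: 13.7 × 1.24⁶ = 49.802pt
Difference: 49.802 − 32.390 = 17.412pt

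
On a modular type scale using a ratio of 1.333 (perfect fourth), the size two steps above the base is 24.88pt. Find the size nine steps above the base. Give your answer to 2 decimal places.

186.06pt

Moving from step +2 to step +9 is 7 steps up, so multiply by r⁷.
24.88 × 1.333⁷ = 24.88 × 7.47844 ≈ 186.064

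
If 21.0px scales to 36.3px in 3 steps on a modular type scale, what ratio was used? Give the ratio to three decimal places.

The ratio satisfies 21.0 × r³ = 36.3, so r = (36.3 / 21.0)^(1/3).
r = 1.7286^(1/3) ≈ 1.2001

1.200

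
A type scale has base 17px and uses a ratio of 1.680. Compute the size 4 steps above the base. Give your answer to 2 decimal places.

135.42px

17.0 × 1.680⁴ = 17.0 × 7.96594 ≈ 135.42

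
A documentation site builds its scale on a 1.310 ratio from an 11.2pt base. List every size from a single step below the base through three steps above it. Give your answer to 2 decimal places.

Step -1: 11.2 ÷ 1.310 = 8.55
Step 0: 11.2pt
Step 1: 11.2 × 1.310 = 14.67
Step 2: 11.2 × 1.310² = 19.22
Step 3: 11.2 × 1.310³ = 25.18

8.55pt, 11.20pt, 14.67pt, 19.22pt, 25.18pt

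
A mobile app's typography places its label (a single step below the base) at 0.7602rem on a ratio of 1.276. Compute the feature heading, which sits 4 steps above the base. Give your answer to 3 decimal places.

0.7602 × 1.276⁵ = 0.7602 × 3.38262 ≈ 2.571

2.571rem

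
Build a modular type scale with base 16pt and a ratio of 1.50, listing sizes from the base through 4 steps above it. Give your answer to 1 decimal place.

16.0pt, 24.0pt, 36.0pt, 54.0pt, 81.0pt

Step 0: 16pt
Step 1: 16.0 × 1.50 = 24.0
Step 2: 16.0 × 1.50² = 36.0
Step 3: 16.0 × 1.50³ = 54.0
Step 4: 16.0 × 1.50⁴ = 81.0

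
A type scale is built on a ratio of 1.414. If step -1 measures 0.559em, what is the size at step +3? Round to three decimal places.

2.235em

The gap is 3 − (-1) = 4 steps, so the factor is 1.414^4.
0.559 × 1.414⁴ = 0.559 × 3.99758 ≈ 2.235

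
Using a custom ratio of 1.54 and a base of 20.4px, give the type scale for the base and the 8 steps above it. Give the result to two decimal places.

20.40px, 31.42px, 48.38px, 74.51px, 114.74px, 176.70px, 272.12px, 419.06px, 645.35px

Step 0: 20.4px
Step 1: 20.4 × 1.54 = 31.42
Step 2: 20.4 × 1.54² = 48.38
Step 3: 20.4 × 1.54³ = 74.51
Step 4: 20.4 × 1.54⁴ = 114.74
Step 5: 20.4 × 1.54⁵ = 176.70
Step 6: 20.4 × 1.54⁶ = 272.12
Step 7: 20.4 × 1.54⁷ = 419.06
Step 8: 20.4 × 1.54⁸ = 645.35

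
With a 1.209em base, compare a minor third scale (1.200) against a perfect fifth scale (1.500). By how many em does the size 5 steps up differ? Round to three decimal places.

Minor third: 1.209 × 1.200⁵ = 3.00838em
Perfect fifth: 1.209 × 1.500⁵ = 9.18084em
Difference: 9.18084 − 3.00838 = 6.17246em

6.172em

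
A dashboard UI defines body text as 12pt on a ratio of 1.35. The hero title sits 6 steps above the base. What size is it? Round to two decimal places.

Every step multiplies by the scale ratio.
12.0 × 1.35⁶ = 12.0 × 6.05345 ≈ 72.64

72.64pt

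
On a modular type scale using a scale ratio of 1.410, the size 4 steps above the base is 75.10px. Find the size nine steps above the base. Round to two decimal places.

418.54px

75.10 × 1.410⁵ = 75.10 × 5.57308 ≈ 418.539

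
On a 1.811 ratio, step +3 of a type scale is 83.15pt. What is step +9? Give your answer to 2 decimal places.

2933.41pt

83.15 × 1.811⁶ = 83.15 × 35.27855 ≈ 2933.411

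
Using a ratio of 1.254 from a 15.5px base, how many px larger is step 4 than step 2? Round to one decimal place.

Step 2: 15.5 × 1.254² = 24.374px
Step 4: 15.5 × 1.254⁴ = 38.329px
Difference: 38.329 − 24.374 = 13.955px

14.0px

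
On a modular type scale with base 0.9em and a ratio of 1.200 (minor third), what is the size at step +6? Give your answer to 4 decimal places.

Each step on a modular scale multiplies by the ratio, so the size n steps from the base is base × ratioⁿ.
0.9 × 1.200⁶ = 0.9 × 2.98598 ≈ 2.6874

2.6874em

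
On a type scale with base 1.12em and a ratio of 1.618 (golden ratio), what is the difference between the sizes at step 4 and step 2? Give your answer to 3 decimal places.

4.744em

Step 2: 1.12 × 1.618² = 2.93207em
Step 4: 1.12 × 1.618⁴ = 7.67595em
Difference: 7.67595 − 2.93207 = 4.74388em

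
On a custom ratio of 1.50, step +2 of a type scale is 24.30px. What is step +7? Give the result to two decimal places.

Moving from step +2 to step +7 is 5 steps up, so multiply by r⁵.
24.30 × 1.50⁵ = 24.30 × 7.59375 ≈ 184.528

184.53px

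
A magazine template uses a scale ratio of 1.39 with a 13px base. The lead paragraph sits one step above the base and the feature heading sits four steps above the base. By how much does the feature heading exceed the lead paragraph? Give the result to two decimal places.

30.46px

Step 1: 13.0 × 1.39 = 18.0700px
Step 4: 13.0 × 1.39⁴ = 48.5291px
Difference: 48.5291 − 18.0700 = 30.4591px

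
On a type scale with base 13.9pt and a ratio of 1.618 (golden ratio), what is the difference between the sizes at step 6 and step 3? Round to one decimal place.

Step 3: 13.9 × 1.618³ = 58.878pt
Step 6: 13.9 × 1.618⁶ = 249.394pt
Difference: 249.394 − 58.878 = 190.516pt

190.5pt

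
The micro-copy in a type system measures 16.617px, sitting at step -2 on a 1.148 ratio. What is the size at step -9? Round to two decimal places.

16.617 ÷ 1.148⁷ = 16.617 ÷ 2.62781 ≈ 6.324

6.32px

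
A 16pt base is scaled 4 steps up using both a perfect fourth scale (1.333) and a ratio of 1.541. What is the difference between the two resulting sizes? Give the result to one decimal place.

Perfect fourth: 16.0 × 1.333⁴ = 50.517pt
At 1.541: 16.0 × 1.541⁴ = 90.226pt
Difference: 90.226 − 50.517 = 39.709pt

39.7pt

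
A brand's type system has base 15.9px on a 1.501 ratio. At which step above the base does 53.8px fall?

1.501ⁿ = 53.8 / 15.9 = 3.3836
n = ln(3.3836) / ln(1.501) = 1.2190 / 0.4061 ≈ 3.00

3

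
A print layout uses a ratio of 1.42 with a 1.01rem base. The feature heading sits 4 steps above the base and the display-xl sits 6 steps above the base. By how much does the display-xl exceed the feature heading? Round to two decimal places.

Step 4: 1.01 × 1.42⁴ = 4.1065rem
Step 6: 1.01 × 1.42⁶ = 8.2804rem
Difference: 8.2804 − 4.1065 = 4.1739rem

4.17rem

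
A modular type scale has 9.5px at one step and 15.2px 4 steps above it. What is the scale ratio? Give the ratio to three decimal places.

1.125

The ratio satisfies 9.5 × r⁴ = 15.2, so r = (15.2 / 9.5)^(1/4).
r = 1.6000^(1/4) ≈ 1.1247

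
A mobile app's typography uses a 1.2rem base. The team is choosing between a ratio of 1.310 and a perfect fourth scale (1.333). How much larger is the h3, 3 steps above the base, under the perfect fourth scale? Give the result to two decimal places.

At 1.310: 1.2 × 1.310³ = 2.6977rem
Perfect fourth: 1.2 × 1.333³ = 2.8423rem
Difference: 2.8423 − 2.6977 = 0.1446rem

0.14rem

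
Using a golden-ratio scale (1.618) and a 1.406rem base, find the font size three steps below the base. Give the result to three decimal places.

1.406 ÷ 1.618³ = 1.406 ÷ 4.23580 ≈ 0.332

0.332rem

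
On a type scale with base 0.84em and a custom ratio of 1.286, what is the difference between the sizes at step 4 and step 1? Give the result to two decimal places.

1.22em

Step 1: 0.84 × 1.286 = 1.0802em
Step 4: 0.84 × 1.286⁴ = 2.2974em
Difference: 2.2974 − 1.0802 = 1.2172em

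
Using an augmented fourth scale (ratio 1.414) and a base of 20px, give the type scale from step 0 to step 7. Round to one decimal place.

Step 0: 20px
Step 1: 20.0 × 1.414 = 28.3
Step 2: 20.0 × 1.414² = 40.0
Step 3: 20.0 × 1.414³ = 56.5
Step 4: 20.0 × 1.414⁴ = 80.0
Step 5: 20.0 × 1.414⁵ = 113.1
Step 6: 20.0 × 1.414⁶ = 159.9
Step 7: 20.0 × 1.414⁷ = 226.0

20.0px, 28.3px, 40.0px, 56.5px, 80.0px, 113.1px, 159.9px, 226.0px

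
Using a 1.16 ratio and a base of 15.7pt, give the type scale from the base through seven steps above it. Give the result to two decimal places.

15.70pt, 18.21pt, 21.13pt, 24.51pt, 28.43pt, 32.98pt, 38.25pt, 44.37pt

Step 0: 15.7pt
Step 1: 15.7 × 1.16 = 18.21
Step 2: 15.7 × 1.16² = 21.13
Step 3: 15.7 × 1.16³ = 24.51
Step 4: 15.7 × 1.16⁴ = 28.43
Step 5: 15.7 × 1.16⁵ = 32.98
Step 6: 15.7 × 1.16⁶ = 38.25
Step 7: 15.7 × 1.16⁷ = 44.37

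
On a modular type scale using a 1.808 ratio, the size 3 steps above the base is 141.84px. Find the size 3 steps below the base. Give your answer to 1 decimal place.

141.84 ÷ 1.808⁶ = 141.84 ÷ 34.92935 ≈ 4.061

4.1px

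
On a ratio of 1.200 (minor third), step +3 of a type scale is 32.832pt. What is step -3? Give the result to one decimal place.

32.832 ÷ 1.200⁶ = 32.832 ÷ 2.98598 ≈ 10.995

11.0pt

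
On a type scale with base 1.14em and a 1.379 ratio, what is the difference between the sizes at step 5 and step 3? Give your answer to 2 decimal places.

Step 3: 1.14 × 1.379³ = 2.9895em
Step 5: 1.14 × 1.379⁵ = 5.6849em
Difference: 5.6849 − 2.9895 = 2.6954em

2.70em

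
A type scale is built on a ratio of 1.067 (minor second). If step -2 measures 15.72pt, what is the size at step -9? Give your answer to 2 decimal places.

15.72 ÷ 1.067⁷ = 15.72 ÷ 1.57453 ≈ 9.984

9.98pt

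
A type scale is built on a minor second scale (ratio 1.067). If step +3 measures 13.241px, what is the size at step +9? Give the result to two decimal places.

The gap is 9 − (3) = 6 steps, so the factor is 1.067^6.
13.241 × 1.067⁶ = 13.241 × 1.47566 ≈ 19.539

19.54px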